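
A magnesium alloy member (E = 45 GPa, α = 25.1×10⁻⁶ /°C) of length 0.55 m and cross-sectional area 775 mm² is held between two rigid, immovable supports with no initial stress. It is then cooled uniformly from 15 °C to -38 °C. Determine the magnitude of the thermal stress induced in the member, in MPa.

The supports are rigid, so the total axial strain is zero. The restrained thermal strain is ε = αΔT = 25.1×10⁻⁶ × 53 = 1330.3×10⁻⁶.
Hence σ = E·αΔT = 45×10³ × 1330.3×10⁻⁶ = 59.86 MPa, tensile.

σ ≈ 59.9 MPa (tensile)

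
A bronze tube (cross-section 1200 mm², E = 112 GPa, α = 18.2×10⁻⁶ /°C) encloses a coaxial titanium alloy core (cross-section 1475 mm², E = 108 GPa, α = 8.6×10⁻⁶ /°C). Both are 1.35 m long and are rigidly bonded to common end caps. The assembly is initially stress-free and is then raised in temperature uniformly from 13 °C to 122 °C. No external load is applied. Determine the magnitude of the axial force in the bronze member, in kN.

P ≈ 76.3 kN (compressive in the bronze)

The bronze has the larger α, so on heating it would change length more than the titanium alloy if both were free. The rigid plates force a common final length, so the bronze is put into compression and the titanium alloy into tension, with equal and opposite forces P (no external load).
Setting the final lengths equal and cancelling L: (α₁ − α₂)ΔT = P/(A₁E₁) + P/(A₂E₂).
|α₁ − α₂|·ΔT = 9.6×10⁻⁶ × 109 = 0.001046.
1/(A₁E₁) + 1/(A₂E₂) = 1/(1200×112×10³) + 1/(1475×108×10³) = 1.372×10⁻⁸ N⁻¹.
P = 0.001046 / 1.372×10⁻⁸ = 76280 N = 76.28 kN.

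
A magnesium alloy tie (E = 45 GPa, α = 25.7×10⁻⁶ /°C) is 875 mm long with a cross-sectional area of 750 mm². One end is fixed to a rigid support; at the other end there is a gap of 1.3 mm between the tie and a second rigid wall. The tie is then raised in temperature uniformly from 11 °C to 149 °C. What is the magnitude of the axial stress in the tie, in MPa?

σ ≈ 92.7 MPa (compressive)

If the wall were absent the tie would grow by αΔT L = 25.7×10⁻⁶ × 138 × 875 = 3.103 mm.
This exceeds the 1.3 mm gap, so the wall pushes back. The portion of expansion that must be recovered elastically is δ_free − gap = 3.103 − 1.3 = 1.803 mm.
That suppressed elongation corresponds to σ = E·Δ/L = 45×10³ × 1.803/875 = 92.74 MPa.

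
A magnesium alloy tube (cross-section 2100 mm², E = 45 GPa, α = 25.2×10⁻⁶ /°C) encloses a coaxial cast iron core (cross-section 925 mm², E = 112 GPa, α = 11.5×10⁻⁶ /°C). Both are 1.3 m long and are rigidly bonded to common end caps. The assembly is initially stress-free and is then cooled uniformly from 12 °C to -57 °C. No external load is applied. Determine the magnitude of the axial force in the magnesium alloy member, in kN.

Equilibrium of a rigid end plate with no external load gives equal and opposite internal forces ±P in the two members. Since α_{magnesium alloy} > α_{cast iron}, cooling drives the magnesium alloy into tension and the cast iron into compression.
Compatibility of the two members (thermal + elastic change equal): (α₁ − α₂)ΔT = P·[1/(A₁E₁) + 1/(A₂E₂)].
|α₁ − α₂|·ΔT = 13.7×10⁻⁶ × 69 = 0.0009453.
1/(A₁E₁) + 1/(A₂E₂) = 1/(2100×45×10³) + 1/(925×112×10³) = 2.023×10⁻⁸ N⁻¹.
P = 0.0009453 / 2.023×10⁻⁸ = 46720 N = 46.72 kN.

P ≈ 46.7 kN (tensile in the magnesium alloy)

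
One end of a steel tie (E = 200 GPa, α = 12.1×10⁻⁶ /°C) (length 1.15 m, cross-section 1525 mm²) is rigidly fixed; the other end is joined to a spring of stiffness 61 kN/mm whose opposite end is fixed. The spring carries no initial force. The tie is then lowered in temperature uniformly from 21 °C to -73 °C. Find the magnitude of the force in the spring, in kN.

Free thermal contraction: δ_free = αΔT L = 12.1×10⁻⁶ × 94 × 1150 = 1.308 mm.
Let P be the tensile force in the spring. The tie extends elastically by PL/(AE) and the spring stretches by P/k; together these equal δ_free.
P [ L/(AE) + 1/k ] = δ_free → P [ 1150/(1525×200×10³) + 1/(61×10³) ] = 1.308.
P = 1.308 / 2.016×10⁻⁵ = 64870 N.

P ≈ 64.9 kN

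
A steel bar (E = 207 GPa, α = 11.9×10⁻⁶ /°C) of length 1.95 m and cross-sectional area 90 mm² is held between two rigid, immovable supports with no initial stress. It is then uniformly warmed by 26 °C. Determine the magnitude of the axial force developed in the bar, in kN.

With zero net strain, σ = E·αΔT = 207 GPa × 11.9×10⁻⁶ × 26 = 64.05 MPa.
Axial force P = σA = 64.05 × 90 = 5764 N = 5.764 kN, compressive.

P ≈ 5.76 kN (compressive)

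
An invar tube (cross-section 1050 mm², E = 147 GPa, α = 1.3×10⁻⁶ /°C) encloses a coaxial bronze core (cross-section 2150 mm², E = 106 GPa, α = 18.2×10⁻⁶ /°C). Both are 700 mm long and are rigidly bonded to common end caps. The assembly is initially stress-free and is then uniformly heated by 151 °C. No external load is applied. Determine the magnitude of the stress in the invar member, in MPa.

σ ≈ 224 MPa (tensile)

The bronze has the larger α, so on heating it would change length more than the invar if both were free. The rigid plates force a common final length, so the bronze is put into compression and the invar into tension, with equal and opposite forces P (no external load).
Equating the net (thermal + elastic) strains gives |α₁ − α₂|·ΔT = P·[1/(A₁E₁) + 1/(A₂E₂)].
|α₁ − α₂|·ΔT = 16.9×10⁻⁶ × 151 = 0.002552.
1/(A₁E₁) + 1/(A₂E₂) = 1/(1050×147×10³) + 1/(2150×106×10³) = 1.087×10⁻⁸ N⁻¹.
P = 0.002552 / 1.087×10⁻⁸ = 234800 N = 234.8 kN.
σ_{invar} = P/A₁ = 234800/1050 = 223.7 MPa, tensile.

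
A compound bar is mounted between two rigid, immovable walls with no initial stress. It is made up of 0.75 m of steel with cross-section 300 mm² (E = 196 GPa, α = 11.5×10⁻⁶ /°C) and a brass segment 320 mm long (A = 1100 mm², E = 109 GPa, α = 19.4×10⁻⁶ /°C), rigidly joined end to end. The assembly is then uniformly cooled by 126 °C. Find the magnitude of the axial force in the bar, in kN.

P ≈ 121 kN (tensile)

Free thermal contraction of the whole bar: Σ αᵢΔT Lᵢ = 11.5×10⁻⁶×126×750 + 19.4×10⁻⁶×126×320 = 1.869 mm.
Since the ends are fixed, an axial force P builds up, equal in every segment, with P · Σ Lᵢ/(AᵢEᵢ) = δ_free.
Σ Lᵢ/(AᵢEᵢ) = 750/(300×196×10³) + 320/(1100×109×10³) = 1.542×10⁻⁵ mm/N.
Hence P = δ_free / Σ(L/AE) = 1.869/1.542×10⁻⁵ = 121.2 kN (tensile).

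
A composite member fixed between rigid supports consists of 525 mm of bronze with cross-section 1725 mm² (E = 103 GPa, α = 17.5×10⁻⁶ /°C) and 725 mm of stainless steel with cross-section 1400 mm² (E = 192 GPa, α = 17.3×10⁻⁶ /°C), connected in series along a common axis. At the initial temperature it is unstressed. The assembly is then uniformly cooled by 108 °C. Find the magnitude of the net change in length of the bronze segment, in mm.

With the walls removed the bar would change length by δ_free = Σ αᵢΔT Lᵢ = 17.5×10⁻⁶×108×525 + 17.3×10⁻⁶×108×725 = 2.347 mm.
The rigid supports impose zero overall length change; the single axial force P common to all segments must satisfy P Σ Lᵢ/(AᵢEᵢ) = δ_free.
Σ Lᵢ/(AᵢEᵢ) = 525/(1725×103×10³) + 725/(1400×192×10³) = 5.652×10⁻⁶ mm/N.
So P = 2.347 / 5.652×10⁻⁶ = 415.2 kN, tensile.
For the bronze segment, free thermal change = 17.5×10⁻⁶×108×525 = 0.9922 mm and elastic change from P = 415200×525/(1725×103×10³) = 1.227 mm; these oppose, so the net change is 0.235 mm (segment lengthens).

|ΔL| ≈ 0.235 mm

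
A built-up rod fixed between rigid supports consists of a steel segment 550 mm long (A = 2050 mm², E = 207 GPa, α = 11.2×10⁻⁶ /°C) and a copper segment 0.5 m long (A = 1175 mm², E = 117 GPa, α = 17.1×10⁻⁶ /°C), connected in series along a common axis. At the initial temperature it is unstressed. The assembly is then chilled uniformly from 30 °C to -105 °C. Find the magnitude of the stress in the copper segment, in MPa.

σ ≈ 343 MPa (tensile)

With the walls removed the bar would change length by δ_free = Σ αᵢΔT Lᵢ = 11.2×10⁻⁶×135×550 + 17.1×10⁻⁶×135×500 = 1.986 mm.
The rigid supports impose zero overall length change; the single axial force P common to all segments must satisfy P Σ Lᵢ/(AᵢEᵢ) = δ_free.
The series flexibility is Σ Lᵢ/(AᵢEᵢ) = 550/(2050×207×10³) + 500/(1175×117×10³) = 4.933×10⁻⁶ mm/N.
P = 1.986 / 4.933×10⁻⁶ = 402600 N = 402.6 kN, tensile.
σ_{copper} = P / A = 402600 / 1175 = 342.6 MPa.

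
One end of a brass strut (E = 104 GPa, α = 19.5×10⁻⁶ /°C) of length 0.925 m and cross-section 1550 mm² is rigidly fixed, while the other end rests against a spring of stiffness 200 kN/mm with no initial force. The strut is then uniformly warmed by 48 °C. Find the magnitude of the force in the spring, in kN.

P ≈ 80.6 kN

If the spring were absent the strut would lengthen by αΔT L = 19.5×10⁻⁶ × 48 × 925 = 0.8658 mm.
Let P be the compressive force at the spring. The strut shortens elastically by PL/(AE) and the spring compresses by P/k; together these equal δ_free.
P [ L/(AE) + 1/k ] = δ_free → P [ 925/(1550×104×10³) + 1/(200×10³) ] = 0.8658.
P = 0.8658 / 1.074×10⁻⁵ = 80630 N.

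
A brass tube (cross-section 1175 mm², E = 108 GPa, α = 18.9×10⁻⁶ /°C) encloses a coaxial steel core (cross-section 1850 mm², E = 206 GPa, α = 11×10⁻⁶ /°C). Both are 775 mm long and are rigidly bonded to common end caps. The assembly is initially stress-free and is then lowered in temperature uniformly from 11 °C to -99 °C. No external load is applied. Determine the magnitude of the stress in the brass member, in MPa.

σ ≈ 70.4 MPa (tensile)

The brass has the larger α, so on cooling it would change length more than the steel if both were free. The rigid plates force a common final length, so the brass is put into tension and the steel into compression, with equal and opposite forces P (no external load).
Setting the final lengths equal and cancelling L: (α₁ − α₂)ΔT = P/(A₁E₁) + P/(A₂E₂).
|α₁ − α₂|·ΔT = 7.9×10⁻⁶ × 110 = 0.000869.
1/(A₁E₁) + 1/(A₂E₂) = 1/(1175×108×10³) + 1/(1850×206×10³) = 1.05×10⁻⁸ N⁻¹.
P = 0.000869 / 1.05×10⁻⁸ = 82730 N = 82.73 kN.
σ_{brass} = P/A₁ = 82730/1175 = 70.41 MPa, tensile.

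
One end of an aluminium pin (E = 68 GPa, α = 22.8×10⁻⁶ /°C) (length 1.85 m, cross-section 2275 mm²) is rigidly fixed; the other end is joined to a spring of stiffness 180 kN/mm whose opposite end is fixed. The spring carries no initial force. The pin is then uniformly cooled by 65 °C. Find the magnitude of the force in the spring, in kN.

P ≈ 157 kN

If the spring were absent the pin would shorten by αΔT L = 22.8×10⁻⁶ × 65 × 1850 = 2.742 mm.
With a force P in the spring, the elastic change of the pin is PL/(AE) and that of the spring is P/k; compatibility requires their sum to equal δ_free.
So P = δ_free / [L/(AE) + 1/k] = 2.742 / [ 1850/(2275×68×10³) + 1/(180×10³) ].
P = 2.742 / 1.751×10⁻⁵ = 156500 N.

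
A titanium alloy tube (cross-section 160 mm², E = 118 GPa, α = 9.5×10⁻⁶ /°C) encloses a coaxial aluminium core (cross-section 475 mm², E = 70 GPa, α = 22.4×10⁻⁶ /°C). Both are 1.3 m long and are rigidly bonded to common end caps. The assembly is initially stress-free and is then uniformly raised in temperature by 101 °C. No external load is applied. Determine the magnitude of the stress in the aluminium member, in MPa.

Both members must finish at the same length. With the larger α, the aluminium tends to over-expand; the plates restrain it, putting the aluminium in compression and the titanium alloy in tension. With no external load the two internal forces are equal and opposite, magnitude P.
Compatibility of the two members (thermal + elastic change equal): (α₁ − α₂)ΔT = P·[1/(A₁E₁) + 1/(A₂E₂)].
|α₁ − α₂|·ΔT = 12.9×10⁻⁶ × 101 = 0.001303.
1/(A₁E₁) + 1/(A₂E₂) = 1/(160×118×10³) + 1/(475×70×10³) = 8.304×10⁻⁸ N⁻¹.
P = 0.001303 / 8.304×10⁻⁸ = 15690 N = 15.69 kN.
σ_{aluminium} = P/A₂ = 15690/475 = 33.03 MPa, compressive.

σ ≈ 33 MPa (compressive)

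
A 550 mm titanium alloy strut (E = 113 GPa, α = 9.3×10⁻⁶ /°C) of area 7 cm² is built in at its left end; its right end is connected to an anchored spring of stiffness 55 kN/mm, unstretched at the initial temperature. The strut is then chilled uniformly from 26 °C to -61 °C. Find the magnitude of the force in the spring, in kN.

The unrestrained thermal change is αΔT L = 9.3×10⁻⁶ × 87 × 550 = 0.445 mm.
With a force P in the spring, the elastic change of the strut is PL/(AE) and that of the spring is P/k; compatibility requires their sum to equal δ_free.
So P = δ_free / [L/(AE) + 1/k] = 0.445 / [ 550/(700×113×10³) + 1/(55×10³) ].
P = 0.445 / 2.514×10⁻⁵ = 17700 N.

P ≈ 17.7 kN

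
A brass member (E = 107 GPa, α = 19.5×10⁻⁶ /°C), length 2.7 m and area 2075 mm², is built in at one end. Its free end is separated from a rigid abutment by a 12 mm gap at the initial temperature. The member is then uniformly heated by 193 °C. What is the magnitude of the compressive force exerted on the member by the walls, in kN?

If the wall were absent the member would grow by αΔT L = 19.5×10⁻⁶ × 193 × 2700 = 10.16 mm.
Since δ_free = 10.2 mm is less than the 12 mm gap, the member never touches the wall. No axial force develops.

P ≈ 0 kN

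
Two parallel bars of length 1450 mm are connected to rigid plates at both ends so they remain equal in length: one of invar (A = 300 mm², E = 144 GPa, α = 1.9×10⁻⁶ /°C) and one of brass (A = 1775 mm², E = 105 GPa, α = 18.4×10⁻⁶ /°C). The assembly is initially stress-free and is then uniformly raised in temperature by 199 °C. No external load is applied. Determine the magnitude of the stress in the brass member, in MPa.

Equilibrium of a rigid end plate with no external load gives equal and opposite internal forces ±P in the two members. Since α_{brass} > α_{invar}, heating drives the brass into compression and the invar into tension.
Equating the net (thermal + elastic) strains gives |α₁ − α₂|·ΔT = P·[1/(A₁E₁) + 1/(A₂E₂)].
|α₁ − α₂|·ΔT = 16.5×10⁻⁶ × 199 = 0.003283.
1/(A₁E₁) + 1/(A₂E₂) = 1/(300×144×10³) + 1/(1775×105×10³) = 2.851×10⁻⁸ N⁻¹.
So P = 0.003283 / 2.851×10⁻⁸ = 115.2 kN.
σ_{brass} = P/A₂ = 115200/1775 = 64.88 MPa, compressive.

σ ≈ 64.9 MPa (compressive)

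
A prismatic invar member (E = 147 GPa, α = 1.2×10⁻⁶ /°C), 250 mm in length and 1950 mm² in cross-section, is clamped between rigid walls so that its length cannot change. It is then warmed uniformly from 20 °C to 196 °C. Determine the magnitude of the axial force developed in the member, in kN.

With zero net strain, σ = E·αΔT = 147 GPa × 1.2×10⁻⁶ × 176 = 31.05 MPa.
P = AEαΔT = 1950 × 147×10³ × 1.2×10⁻⁶ × 176 = 60.54 kN (compressive).

P ≈ 60.5 kN (compressive)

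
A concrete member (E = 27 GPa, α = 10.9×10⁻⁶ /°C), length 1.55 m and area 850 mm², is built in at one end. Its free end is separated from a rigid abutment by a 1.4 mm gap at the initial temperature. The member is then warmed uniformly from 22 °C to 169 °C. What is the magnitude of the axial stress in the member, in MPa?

σ ≈ 18.9 MPa (compressive)

Free thermal elongation = αΔT L = 10.9×10⁻⁶ × 147 × 1550 = 2.484 mm.
This exceeds the 1.4 mm gap, so the wall pushes back. The portion of expansion that must be recovered elastically is δ_free − gap = 2.484 − 1.4 = 1.084 mm.
That suppressed elongation corresponds to σ = E·Δ/L = 27×10³ × 1.084/1550 = 18.88 MPa.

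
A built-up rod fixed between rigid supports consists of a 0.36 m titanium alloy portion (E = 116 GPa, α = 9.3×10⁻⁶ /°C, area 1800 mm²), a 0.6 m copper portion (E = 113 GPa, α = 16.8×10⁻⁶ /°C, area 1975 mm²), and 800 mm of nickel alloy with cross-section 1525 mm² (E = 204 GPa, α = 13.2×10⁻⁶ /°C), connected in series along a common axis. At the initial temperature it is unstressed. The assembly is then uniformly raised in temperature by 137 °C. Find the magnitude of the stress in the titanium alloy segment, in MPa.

σ ≈ 261 MPa (compressive)

Free thermal expansion of the whole bar: Σ αᵢΔT Lᵢ = 9.3×10⁻⁶×137×360 + 16.8×10⁻⁶×137×600 + 13.2×10⁻⁶×137×800 = 3.286 mm.
The rigid supports impose zero overall length change; the single axial force P common to all segments must satisfy P Σ Lᵢ/(AᵢEᵢ) = δ_free.
Σ Lᵢ/(AᵢEᵢ) = 360/(1800×116×10³) + 600/(1975×113×10³) + 800/(1525×204×10³) = 6.984×10⁻⁶ mm/N.
So P = 3.286 / 6.984×10⁻⁶ = 470.5 kN, compressive.
σ_{titanium alloy} = P / A = 470500 / 1800 = 261.4 MPa.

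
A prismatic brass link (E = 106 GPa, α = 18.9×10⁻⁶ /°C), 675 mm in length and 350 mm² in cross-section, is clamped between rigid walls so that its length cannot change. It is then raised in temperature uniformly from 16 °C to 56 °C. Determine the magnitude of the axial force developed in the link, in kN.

P ≈ 28 kN (compressive)

The ends cannot move, so σ = EαΔT = 106×10³ × 18.9×10⁻⁶ × 40 = 80.14 MPa.
Axial force P = σA = 80.14 × 350 = 28050 N = 28.05 kN, compressive.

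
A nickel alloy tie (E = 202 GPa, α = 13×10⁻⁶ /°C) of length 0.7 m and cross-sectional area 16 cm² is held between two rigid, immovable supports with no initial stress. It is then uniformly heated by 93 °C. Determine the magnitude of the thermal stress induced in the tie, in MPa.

Because both ends are immovable the net strain is zero, and the suppressed thermal strain is αΔT = 13×10⁻⁶ × 93 = 1209×10⁻⁶.
Hence σ = E·αΔT = 202×10³ × 1209×10⁻⁶ = 244.2 MPa, compressive.

σ ≈ 244 MPa (compressive)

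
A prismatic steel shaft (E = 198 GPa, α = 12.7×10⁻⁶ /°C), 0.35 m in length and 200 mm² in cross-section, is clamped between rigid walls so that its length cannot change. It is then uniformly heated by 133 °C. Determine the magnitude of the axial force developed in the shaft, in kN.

Full restraint means ε = 0, so the stress is σ = EαΔT = 198×10³ × 12.7×10⁻⁶ × 133 = 334.4 MPa.
P = AEαΔT = 200 × 198×10³ × 12.7×10⁻⁶ × 133 = 66.89 kN (compressive).

P ≈ 66.9 kN (compressive)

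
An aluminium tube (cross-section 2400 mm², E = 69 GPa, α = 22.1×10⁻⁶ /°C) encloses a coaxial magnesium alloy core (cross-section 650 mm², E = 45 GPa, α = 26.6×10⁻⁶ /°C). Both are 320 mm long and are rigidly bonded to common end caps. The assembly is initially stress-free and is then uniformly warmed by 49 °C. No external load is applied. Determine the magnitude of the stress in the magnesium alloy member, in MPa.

σ ≈ 8.43 MPa (compressive)

Equilibrium of a rigid end plate with no external load gives equal and opposite internal forces ±P in the two members. Since α_{magnesium alloy} > α_{aluminium}, heating drives the magnesium alloy into compression and the aluminium into tension.
Setting the final lengths equal and cancelling L: (α₁ − α₂)ΔT = P/(A₁E₁) + P/(A₂E₂).
|α₁ − α₂|·ΔT = 4.5×10⁻⁶ × 49 = 0.0002205.
1/(A₁E₁) + 1/(A₂E₂) = 1/(2400×69×10³) + 1/(650×45×10³) = 4.023×10⁻⁸ N⁻¹.
P = 0.0002205 / 4.023×10⁻⁸ = 5481 N = 5.481 kN.
σ_{magnesium alloy} = P/A₂ = 5481/650 = 8.433 MPa, compressive.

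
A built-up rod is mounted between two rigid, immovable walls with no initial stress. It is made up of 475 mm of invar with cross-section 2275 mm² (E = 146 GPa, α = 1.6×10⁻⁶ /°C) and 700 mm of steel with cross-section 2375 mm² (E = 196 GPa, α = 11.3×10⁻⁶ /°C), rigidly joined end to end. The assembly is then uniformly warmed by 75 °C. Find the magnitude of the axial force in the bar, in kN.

With the walls removed the bar would change length by δ_free = Σ αᵢΔT Lᵢ = 1.6×10⁻⁶×75×475 + 11.3×10⁻⁶×75×700 = 0.6502 mm.
The walls prevent any net length change, so an axial force P (same in every segment) develops. Compatibility: P · Σ Lᵢ/(AᵢEᵢ) = δ_free.
The series flexibility is Σ Lᵢ/(AᵢEᵢ) = 475/(2275×146×10³) + 700/(2375×196×10³) = 2.934×10⁻⁶ mm/N.
So P = 0.6502 / 2.934×10⁻⁶ = 221.6 kN, compressive.

P ≈ 222 kN (compressive)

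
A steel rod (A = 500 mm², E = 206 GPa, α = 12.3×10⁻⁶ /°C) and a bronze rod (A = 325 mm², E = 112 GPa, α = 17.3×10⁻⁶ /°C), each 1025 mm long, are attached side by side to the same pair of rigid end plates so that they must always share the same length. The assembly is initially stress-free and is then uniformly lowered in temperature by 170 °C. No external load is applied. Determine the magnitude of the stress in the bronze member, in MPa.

Equilibrium of a rigid end plate with no external load gives equal and opposite internal forces ±P in the two members. Since α_{bronze} > α_{steel}, cooling drives the bronze into tension and the steel into compression.
Compatibility of the two members (thermal + elastic change equal): (α₁ − α₂)ΔT = P·[1/(A₁E₁) + 1/(A₂E₂)].
|α₁ − α₂|·ΔT = 5×10⁻⁶ × 170 = 0.00085.
1/(A₁E₁) + 1/(A₂E₂) = 1/(500×206×10³) + 1/(325×112×10³) = 3.718×10⁻⁸ N⁻¹.
So P = 0.00085 / 3.718×10⁻⁸ = 22.86 kN.
σ_{bronze} = P/A₂ = 22860/325 = 70.34 MPa, tensile.

σ ≈ 70.3 MPa (tensile)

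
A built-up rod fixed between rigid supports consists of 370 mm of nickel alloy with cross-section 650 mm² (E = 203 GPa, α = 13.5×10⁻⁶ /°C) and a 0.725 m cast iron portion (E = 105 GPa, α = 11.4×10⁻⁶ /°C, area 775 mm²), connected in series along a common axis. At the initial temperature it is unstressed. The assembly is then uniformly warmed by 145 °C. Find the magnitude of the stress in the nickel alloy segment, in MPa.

σ ≈ 253 MPa (compressive)

Free thermal expansion of the whole bar: Σ αᵢΔT Lᵢ = 13.5×10⁻⁶×145×370 + 11.4×10⁻⁶×145×725 = 1.923 mm.
The rigid supports impose zero overall length change; the single axial force P common to all segments must satisfy P Σ Lᵢ/(AᵢEᵢ) = δ_free.
Σ Lᵢ/(AᵢEᵢ) = 370/(650×203×10³) + 725/(775×105×10³) = 1.171×10⁻⁵ mm/N.
Hence P = δ_free / Σ(L/AE) = 1.923/1.171×10⁻⁵ = 164.1 kN (compressive).
σ_{nickel alloy} = P / A = 164100 / 650 = 252.5 MPa.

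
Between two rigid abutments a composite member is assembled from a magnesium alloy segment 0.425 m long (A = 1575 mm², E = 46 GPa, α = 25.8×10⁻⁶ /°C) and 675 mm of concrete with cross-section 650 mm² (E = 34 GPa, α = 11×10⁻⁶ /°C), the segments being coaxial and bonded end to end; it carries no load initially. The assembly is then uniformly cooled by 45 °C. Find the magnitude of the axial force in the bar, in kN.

With the walls removed the bar would change length by δ_free = Σ αᵢΔT Lᵢ = 25.8×10⁻⁶×45×425 + 11×10⁻⁶×45×675 = 0.8276 mm.
Since the ends are fixed, an axial force P builds up, equal in every segment, with P · Σ Lᵢ/(AᵢEᵢ) = δ_free.
The series flexibility is Σ Lᵢ/(AᵢEᵢ) = 425/(1575×46×10³) + 675/(650×34×10³) = 3.641×10⁻⁵ mm/N.
P = 0.8276 / 3.641×10⁻⁵ = 22730 N = 22.73 kN, tensile.

P ≈ 22.7 kN (tensile)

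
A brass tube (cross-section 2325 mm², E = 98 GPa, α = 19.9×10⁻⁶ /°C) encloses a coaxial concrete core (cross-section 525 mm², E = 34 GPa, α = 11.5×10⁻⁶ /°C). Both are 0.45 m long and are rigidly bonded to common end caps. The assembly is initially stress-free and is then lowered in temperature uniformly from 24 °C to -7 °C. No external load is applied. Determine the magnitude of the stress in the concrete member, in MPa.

Equilibrium of a rigid end plate with no external load gives equal and opposite internal forces ±P in the two members. Since α_{brass} > α_{concrete}, cooling drives the brass into tension and the concrete into compression.
Setting the final lengths equal and cancelling L: (α₁ − α₂)ΔT = P/(A₁E₁) + P/(A₂E₂).
|α₁ − α₂|·ΔT = 8.4×10⁻⁶ × 31 = 0.0002604.
1/(A₁E₁) + 1/(A₂E₂) = 1/(2325×98×10³) + 1/(525×34×10³) = 6.041×10⁻⁸ N⁻¹.
P = 0.0002604 / 6.041×10⁻⁸ = 4310 N = 4.31 kN.
σ_{concrete} = P/A₂ = 4310/525 = 8.21 MPa, compressive.

σ ≈ 8.21 MPa (compressive)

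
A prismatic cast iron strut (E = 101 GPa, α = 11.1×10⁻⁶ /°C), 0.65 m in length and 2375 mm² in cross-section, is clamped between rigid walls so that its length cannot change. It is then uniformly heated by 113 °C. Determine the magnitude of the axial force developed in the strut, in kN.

The ends cannot move, so σ = EαΔT = 101×10³ × 11.1×10⁻⁶ × 113 = 126.7 MPa.
Then P = σA = 126.7 × 2375 mm² = 300.9 kN, compressive.

P ≈ 301 kN (compressive)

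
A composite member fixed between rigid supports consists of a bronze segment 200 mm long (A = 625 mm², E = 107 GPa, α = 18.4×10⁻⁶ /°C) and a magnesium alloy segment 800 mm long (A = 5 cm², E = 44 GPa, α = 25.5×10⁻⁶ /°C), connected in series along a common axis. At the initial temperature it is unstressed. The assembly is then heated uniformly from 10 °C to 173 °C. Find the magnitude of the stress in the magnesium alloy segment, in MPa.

σ ≈ 199 MPa (compressive)

With the walls removed the bar would change length by δ_free = Σ αᵢΔT Lᵢ = 18.4×10⁻⁶×163×200 + 25.5×10⁻⁶×163×800 = 3.925 mm.
The walls prevent any net length change, so an axial force P (same in every segment) develops. Compatibility: P · Σ Lᵢ/(AᵢEᵢ) = δ_free.
Σ Lᵢ/(AᵢEᵢ) = 200/(625×107×10³) + 800/(500×44×10³) = 3.935×10⁻⁵ mm/N.
Hence P = δ_free / Σ(L/AE) = 3.925/3.935×10⁻⁵ = 99.74 kN (compressive).
σ_{magnesium alloy} = P / A = 99740 / 500 = 199.5 MPa.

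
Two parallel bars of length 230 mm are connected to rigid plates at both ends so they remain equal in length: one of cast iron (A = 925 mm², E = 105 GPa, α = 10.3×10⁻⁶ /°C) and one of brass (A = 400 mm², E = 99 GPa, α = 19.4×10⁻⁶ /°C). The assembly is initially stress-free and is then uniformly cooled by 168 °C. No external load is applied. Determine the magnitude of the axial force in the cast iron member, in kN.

Equilibrium of a rigid end plate with no external load gives equal and opposite internal forces ±P in the two members. Since α_{brass} > α_{cast iron}, cooling drives the brass into tension and the cast iron into compression.
Setting the final lengths equal and cancelling L: (α₁ − α₂)ΔT = P/(A₁E₁) + P/(A₂E₂).
|α₁ − α₂|·ΔT = 9.1×10⁻⁶ × 168 = 0.001529.
1/(A₁E₁) + 1/(A₂E₂) = 1/(925×105×10³) + 1/(400×99×10³) = 3.555×10⁻⁸ N⁻¹.
So P = 0.001529 / 3.555×10⁻⁸ = 43.01 kN.

P ≈ 43 kN (compressive in the cast iron)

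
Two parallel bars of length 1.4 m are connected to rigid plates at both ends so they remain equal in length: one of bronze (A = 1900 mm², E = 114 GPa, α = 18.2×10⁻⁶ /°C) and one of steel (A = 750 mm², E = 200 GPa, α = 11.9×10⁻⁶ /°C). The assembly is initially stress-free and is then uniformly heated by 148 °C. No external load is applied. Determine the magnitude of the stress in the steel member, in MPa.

The bronze has the larger α, so on heating it would change length more than the steel if both were free. The rigid plates force a common final length, so the bronze is put into compression and the steel into tension, with equal and opposite forces P (no external load).
Compatibility of the two members (thermal + elastic change equal): (α₁ − α₂)ΔT = P·[1/(A₁E₁) + 1/(A₂E₂)].
|α₁ − α₂|·ΔT = 6.3×10⁻⁶ × 148 = 0.0009324.
1/(A₁E₁) + 1/(A₂E₂) = 1/(1900×114×10³) + 1/(750×200×10³) = 1.128×10⁻⁸ N⁻¹.
P = 0.0009324 / 1.128×10⁻⁸ = 82630 N = 82.63 kN.
σ_{steel} = P/A₂ = 82630/750 = 110.2 MPa, tensile.

σ ≈ 110 MPa (tensile)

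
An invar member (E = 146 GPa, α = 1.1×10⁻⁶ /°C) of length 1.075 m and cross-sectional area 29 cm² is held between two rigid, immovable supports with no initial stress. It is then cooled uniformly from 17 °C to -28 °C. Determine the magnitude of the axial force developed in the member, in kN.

P ≈ 21 kN (tensile)

With zero net strain, σ = E·αΔT = 146 GPa × 1.1×10⁻⁶ × 45 = 7.227 MPa.
P = AEαΔT = 2900 × 146×10³ × 1.1×10⁻⁶ × 45 = 20.96 kN (tensile).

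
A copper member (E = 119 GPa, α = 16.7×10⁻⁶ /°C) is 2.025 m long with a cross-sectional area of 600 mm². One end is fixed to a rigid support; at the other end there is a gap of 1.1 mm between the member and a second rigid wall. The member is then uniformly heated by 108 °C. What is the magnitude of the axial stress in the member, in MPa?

σ ≈ 150 MPa (compressive)

Unrestrained expansion: δ_free = αΔT L = 16.7×10⁻⁶ × 108 × 2025 = 3.652 mm.
This exceeds the 1.1 mm gap, so the wall pushes back. The portion of expansion that must be recovered elastically is δ_free − gap = 3.652 − 1.1 = 2.552 mm.
That suppressed elongation corresponds to σ = E·Δ/L = 119×10³ × 2.552/2025 = 150 MPa.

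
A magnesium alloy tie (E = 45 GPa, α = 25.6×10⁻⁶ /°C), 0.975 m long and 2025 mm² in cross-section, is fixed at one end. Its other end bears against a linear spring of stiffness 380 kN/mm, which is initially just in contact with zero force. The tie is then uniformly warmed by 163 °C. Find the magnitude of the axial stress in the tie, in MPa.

σ ≈ 151 MPa (compressive)

Free thermal expansion: δ_free = αΔT L = 25.6×10⁻⁶ × 163 × 975 = 4.068 mm.
Let P be the compressive force at the spring. The tie shortens elastically by PL/(AE) and the spring compresses by P/k; together these equal δ_free.
So P = δ_free / [L/(AE) + 1/k] = 4.068 / [ 975/(2025×45×10³) + 1/(380×10³) ].
P = 4.068 / 1.333×10⁻⁵ = 305200 N.
σ = P/A = 305200/2025 = 150.7 MPa.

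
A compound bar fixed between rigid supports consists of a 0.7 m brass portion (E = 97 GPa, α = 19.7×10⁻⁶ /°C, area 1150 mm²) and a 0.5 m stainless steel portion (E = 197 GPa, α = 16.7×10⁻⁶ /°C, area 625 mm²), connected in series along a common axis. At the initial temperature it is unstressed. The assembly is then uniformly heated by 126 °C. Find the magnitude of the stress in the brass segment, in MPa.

With the walls removed the bar would change length by δ_free = Σ αᵢΔT Lᵢ = 19.7×10⁻⁶×126×700 + 16.7×10⁻⁶×126×500 = 2.79 mm.
The rigid supports impose zero overall length change; the single axial force P common to all segments must satisfy P Σ Lᵢ/(AᵢEᵢ) = δ_free.
Σ Lᵢ/(AᵢEᵢ) = 700/(1150×97×10³) + 500/(625×197×10³) = 1.034×10⁻⁵ mm/N.
Hence P = δ_free / Σ(L/AE) = 2.79/1.034×10⁻⁵ = 269.9 kN (compressive).
σ_{brass} = P / A = 269900 / 1150 = 234.7 MPa.

σ ≈ 235 MPa (compressive)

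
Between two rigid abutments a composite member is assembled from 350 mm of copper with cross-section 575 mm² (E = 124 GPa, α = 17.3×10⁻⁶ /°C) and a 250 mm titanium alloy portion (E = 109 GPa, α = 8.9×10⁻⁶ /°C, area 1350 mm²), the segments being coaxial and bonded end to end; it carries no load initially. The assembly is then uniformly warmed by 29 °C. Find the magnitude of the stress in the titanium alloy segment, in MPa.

σ ≈ 26.9 MPa (compressive)

If the supports were absent, the total length change would be Σ αᵢΔT Lᵢ = 17.3×10⁻⁶×29×350 + 8.9×10⁻⁶×29×250 = 0.2401 mm.
Since the ends are fixed, an axial force P builds up, equal in every segment, with P · Σ Lᵢ/(AᵢEᵢ) = δ_free.
The series flexibility is Σ Lᵢ/(AᵢEᵢ) = 350/(575×124×10³) + 250/(1350×109×10³) = 6.608×10⁻⁶ mm/N.
Hence P = δ_free / Σ(L/AE) = 0.2401/6.608×10⁻⁶ = 36.34 kN (compressive).
σ_{titanium alloy} = P / A = 36340 / 1350 = 26.92 MPa.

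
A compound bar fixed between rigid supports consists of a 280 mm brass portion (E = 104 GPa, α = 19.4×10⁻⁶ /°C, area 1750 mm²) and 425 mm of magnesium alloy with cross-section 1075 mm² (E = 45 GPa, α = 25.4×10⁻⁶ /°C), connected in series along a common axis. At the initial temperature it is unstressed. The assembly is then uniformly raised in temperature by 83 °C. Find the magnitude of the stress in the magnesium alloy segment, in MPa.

σ ≈ 121 MPa (compressive)

If the supports were absent, the total length change would be Σ αᵢΔT Lᵢ = 19.4×10⁻⁶×83×280 + 25.4×10⁻⁶×83×425 = 1.347 mm.
The rigid supports impose zero overall length change; the single axial force P common to all segments must satisfy P Σ Lᵢ/(AᵢEᵢ) = δ_free.
Σ Lᵢ/(AᵢEᵢ) = 280/(1750×104×10³) + 425/(1075×45×10³) = 1.032×10⁻⁵ mm/N.
So P = 1.347 / 1.032×10⁻⁵ = 130.5 kN, compressive.
σ_{magnesium alloy} = P / A = 130500 / 1075 = 121.4 MPa.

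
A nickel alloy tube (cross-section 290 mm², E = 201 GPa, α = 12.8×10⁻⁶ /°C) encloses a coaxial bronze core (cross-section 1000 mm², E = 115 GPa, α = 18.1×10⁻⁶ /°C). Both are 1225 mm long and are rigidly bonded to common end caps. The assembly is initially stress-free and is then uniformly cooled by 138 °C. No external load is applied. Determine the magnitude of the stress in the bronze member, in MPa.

σ ≈ 28.3 MPa (tensile)

The bronze has the larger α, so on cooling it would change length more than the nickel alloy if both were free. The rigid plates force a common final length, so the bronze is put into tension and the nickel alloy into compression, with equal and opposite forces P (no external load).
Equating the net (thermal + elastic) strains gives |α₁ − α₂|·ΔT = P·[1/(A₁E₁) + 1/(A₂E₂)].
|α₁ − α₂|·ΔT = 5.3×10⁻⁶ × 138 = 0.0007314.
1/(A₁E₁) + 1/(A₂E₂) = 1/(290×201×10³) + 1/(1000×115×10³) = 2.585×10⁻⁸ N⁻¹.
P = 0.0007314 / 2.585×10⁻⁸ = 28290 N = 28.29 kN.
σ_{bronze} = P/A₂ = 28290/1000 = 28.29 MPa, tensile.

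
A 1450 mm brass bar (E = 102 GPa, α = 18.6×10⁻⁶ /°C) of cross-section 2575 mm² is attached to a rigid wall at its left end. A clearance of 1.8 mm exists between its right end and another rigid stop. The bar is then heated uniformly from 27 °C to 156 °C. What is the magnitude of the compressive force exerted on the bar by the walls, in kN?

If the wall were absent the bar would grow by αΔT L = 18.6×10⁻⁶ × 129 × 1450 = 3.479 mm.
This exceeds the 1.8 mm gap, so the wall pushes back. The portion of expansion that must be recovered elastically is δ_free − gap = 3.479 − 1.8 = 1.679 mm.
That suppressed elongation corresponds to σ = E·Δ/L = 102×10³ × 1.679/1450 = 118.1 MPa.
Force on the wall = σA = 118.1 × 2575 mm² = 304.2 kN.

P ≈ 304 kN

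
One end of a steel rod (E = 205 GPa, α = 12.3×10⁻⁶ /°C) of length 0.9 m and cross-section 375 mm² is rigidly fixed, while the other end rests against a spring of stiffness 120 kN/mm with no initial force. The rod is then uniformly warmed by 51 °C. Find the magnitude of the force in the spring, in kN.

P ≈ 28.2 kN

The unrestrained thermal change is αΔT L = 12.3×10⁻⁶ × 51 × 900 = 0.5646 mm.
Let P be the compressive force at the spring. The rod shortens elastically by PL/(AE) and the spring compresses by P/k; together these equal δ_free.
P [ L/(AE) + 1/k ] = δ_free → P [ 900/(375×205×10³) + 1/(120×10³) ] = 0.5646.
P = 0.5646 / 2.004×10⁻⁵ = 28170 N.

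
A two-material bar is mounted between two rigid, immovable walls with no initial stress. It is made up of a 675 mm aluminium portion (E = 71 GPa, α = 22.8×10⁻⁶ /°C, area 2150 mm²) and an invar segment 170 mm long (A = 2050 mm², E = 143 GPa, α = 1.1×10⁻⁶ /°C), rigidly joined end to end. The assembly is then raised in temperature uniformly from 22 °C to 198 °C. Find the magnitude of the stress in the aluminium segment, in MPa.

If the supports were absent, the total length change would be Σ αᵢΔT Lᵢ = 22.8×10⁻⁶×176×675 + 1.1×10⁻⁶×176×170 = 2.742 mm.
The walls prevent any net length change, so an axial force P (same in every segment) develops. Compatibility: P · Σ Lᵢ/(AᵢEᵢ) = δ_free.
Σ Lᵢ/(AᵢEᵢ) = 675/(2150×71×10³) + 170/(2050×143×10³) = 5.002×10⁻⁶ mm/N.
So P = 2.742 / 5.002×10⁻⁶ = 548.1 kN, compressive.
σ_{aluminium} = P / A = 548100 / 2150 = 254.9 MPa.

σ ≈ 255 MPa (compressive)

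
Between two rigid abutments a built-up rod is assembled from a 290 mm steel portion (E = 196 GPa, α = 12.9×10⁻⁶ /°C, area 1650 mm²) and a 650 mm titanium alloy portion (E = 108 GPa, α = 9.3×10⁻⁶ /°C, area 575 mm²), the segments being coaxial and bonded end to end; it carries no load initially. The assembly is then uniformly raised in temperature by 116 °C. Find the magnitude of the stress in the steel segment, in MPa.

σ ≈ 60.5 MPa (compressive)

With the walls removed the bar would change length by δ_free = Σ αᵢΔT Lᵢ = 12.9×10⁻⁶×116×290 + 9.3×10⁻⁶×116×650 = 1.135 mm.
The walls prevent any net length change, so an axial force P (same in every segment) develops. Compatibility: P · Σ Lᵢ/(AᵢEᵢ) = δ_free.
Σ Lᵢ/(AᵢEᵢ) = 290/(1650×196×10³) + 650/(575×108×10³) = 1.136×10⁻⁵ mm/N.
P = 1.135 / 1.136×10⁻⁵ = 99890 N = 99.89 kN, compressive.
σ_{steel} = P / A = 99890 / 1650 = 60.54 MPa.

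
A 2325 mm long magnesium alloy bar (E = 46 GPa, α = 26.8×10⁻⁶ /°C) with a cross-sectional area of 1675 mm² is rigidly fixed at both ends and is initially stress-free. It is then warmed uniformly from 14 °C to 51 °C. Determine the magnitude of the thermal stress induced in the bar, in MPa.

The supports are rigid, so the total axial strain is zero. The restrained thermal strain is ε = αΔT = 26.8×10⁻⁶ × 37 = 991.6×10⁻⁶.
σ = EαΔT = 46×10³ × 26.8×10⁻⁶ × 37 = 45.61 MPa (compressive; the bar is trying to expand).

σ ≈ 45.6 MPa (compressive)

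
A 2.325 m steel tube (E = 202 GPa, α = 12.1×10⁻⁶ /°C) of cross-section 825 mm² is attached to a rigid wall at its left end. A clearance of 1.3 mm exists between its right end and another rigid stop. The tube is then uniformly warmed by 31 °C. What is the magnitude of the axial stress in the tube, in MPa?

If the wall were absent the tube would grow by αΔT L = 12.1×10⁻⁶ × 31 × 2325 = 0.8721 mm.
Since δ_free = 0.872 mm is less than the 1.3 mm gap, the tube never touches the wall. No axial force develops.

σ ≈ 0 MPa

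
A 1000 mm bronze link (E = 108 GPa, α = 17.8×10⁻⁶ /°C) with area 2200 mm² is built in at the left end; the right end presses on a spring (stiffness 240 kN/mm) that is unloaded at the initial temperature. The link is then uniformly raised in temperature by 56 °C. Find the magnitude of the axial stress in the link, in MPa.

If the spring were absent the link would lengthen by αΔT L = 17.8×10⁻⁶ × 56 × 1000 = 0.9968 mm.
Let P be the compressive force at the spring. The link shortens elastically by PL/(AE) and the spring compresses by P/k; together these equal δ_free.
P [ L/(AE) + 1/k ] = δ_free → P [ 1000/(2200×108×10³) + 1/(240×10³) ] = 0.9968.
P = 0.9968 / 8.375×10⁻⁶ = 119000 N.
σ = P/A = 119000/2200 = 54.1 MPa.

σ ≈ 54.1 MPa (compressive)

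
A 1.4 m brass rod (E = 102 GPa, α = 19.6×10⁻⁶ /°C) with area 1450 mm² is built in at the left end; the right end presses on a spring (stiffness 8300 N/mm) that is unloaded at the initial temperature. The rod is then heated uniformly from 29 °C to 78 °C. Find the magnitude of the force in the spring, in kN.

If the spring were absent the rod would lengthen by αΔT L = 19.6×10⁻⁶ × 49 × 1400 = 1.345 mm.
Let P be the compressive force at the spring. The rod shortens elastically by PL/(AE) and the spring compresses by P/k; together these equal δ_free.
So P = δ_free / [L/(AE) + 1/k] = 1.345 / [ 1400/(1450×102×10³) + 1/(8300) ].
P = 1.345 / 0.0001299 = 10350 N.

P ≈ 10.3 kN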